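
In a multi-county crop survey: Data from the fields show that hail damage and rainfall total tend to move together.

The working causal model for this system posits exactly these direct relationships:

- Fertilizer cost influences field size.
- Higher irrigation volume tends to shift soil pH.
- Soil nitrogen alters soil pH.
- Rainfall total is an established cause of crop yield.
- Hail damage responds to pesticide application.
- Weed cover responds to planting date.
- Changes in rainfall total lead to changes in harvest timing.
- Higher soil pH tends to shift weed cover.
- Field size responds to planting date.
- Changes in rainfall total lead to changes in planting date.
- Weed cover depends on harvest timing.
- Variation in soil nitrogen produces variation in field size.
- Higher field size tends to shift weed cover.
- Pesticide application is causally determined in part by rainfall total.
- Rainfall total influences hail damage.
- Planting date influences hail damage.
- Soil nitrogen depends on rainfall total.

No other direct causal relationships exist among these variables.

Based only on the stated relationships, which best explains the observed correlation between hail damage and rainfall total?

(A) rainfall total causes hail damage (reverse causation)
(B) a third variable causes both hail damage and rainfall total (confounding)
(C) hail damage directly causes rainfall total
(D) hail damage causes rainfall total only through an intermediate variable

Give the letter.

A

The stated link runs rainfall total → hail damage; hail damage has no causal path to rainfall total. No variable causes both, so confounding is ruled out. The correlation reflects reverse causation.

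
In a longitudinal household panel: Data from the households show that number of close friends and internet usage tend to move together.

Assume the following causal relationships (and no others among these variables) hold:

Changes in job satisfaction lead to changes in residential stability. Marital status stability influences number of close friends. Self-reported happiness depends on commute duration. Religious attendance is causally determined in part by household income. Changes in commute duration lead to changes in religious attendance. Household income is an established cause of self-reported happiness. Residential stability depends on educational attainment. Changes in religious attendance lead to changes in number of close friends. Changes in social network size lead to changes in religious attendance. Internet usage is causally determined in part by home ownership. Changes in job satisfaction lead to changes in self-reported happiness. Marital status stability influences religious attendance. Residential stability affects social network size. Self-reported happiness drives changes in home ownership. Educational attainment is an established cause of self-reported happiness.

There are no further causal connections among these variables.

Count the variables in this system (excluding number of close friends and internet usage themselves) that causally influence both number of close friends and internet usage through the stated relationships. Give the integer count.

4

The common causes are: commute duration (to number of close friends via commute duration → religious attendance → number of close friends; to internet usage via commute duration → self-reported happiness → home ownership → internet usage); educational attainment (to number of close friends via educational attainment → residential stability → social network size → religious attendance → number of close friends; to internet usage via educational attainment → self-reported happiness → home ownership → internet usage); household income (to number of close friends via household income → religious attendance → number of close friends; to internet usage via household income → self-reported happiness → home ownership → internet usage); job satisfaction (to number of close friends via job satisfaction → residential stability → social network size → religious attendance → number of close friends; to internet usage via job satisfaction → self-reported happiness → home ownership → internet usage).
Every other variable lacks a causal path to at least one of number of close friends and internet usage.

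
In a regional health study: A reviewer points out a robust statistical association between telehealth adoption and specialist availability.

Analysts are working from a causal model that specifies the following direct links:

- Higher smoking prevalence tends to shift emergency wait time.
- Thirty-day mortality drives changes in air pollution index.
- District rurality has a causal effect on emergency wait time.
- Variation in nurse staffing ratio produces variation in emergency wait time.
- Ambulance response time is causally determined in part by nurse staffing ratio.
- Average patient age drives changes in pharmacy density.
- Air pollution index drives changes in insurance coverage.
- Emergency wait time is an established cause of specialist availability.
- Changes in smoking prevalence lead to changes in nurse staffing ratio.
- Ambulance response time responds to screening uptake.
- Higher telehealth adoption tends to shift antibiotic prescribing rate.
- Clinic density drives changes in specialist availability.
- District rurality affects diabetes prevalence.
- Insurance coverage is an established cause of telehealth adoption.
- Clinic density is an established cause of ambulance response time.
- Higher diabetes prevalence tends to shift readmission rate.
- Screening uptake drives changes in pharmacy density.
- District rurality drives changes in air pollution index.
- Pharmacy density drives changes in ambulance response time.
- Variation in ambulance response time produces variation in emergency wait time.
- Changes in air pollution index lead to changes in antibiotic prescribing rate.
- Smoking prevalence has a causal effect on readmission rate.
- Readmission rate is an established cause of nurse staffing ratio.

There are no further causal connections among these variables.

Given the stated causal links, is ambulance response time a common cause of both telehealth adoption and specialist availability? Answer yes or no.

Ambulance response time has no stated causal path to telehealth adoption. A confounder must cause both variables, so ambulance response time does not qualify.

no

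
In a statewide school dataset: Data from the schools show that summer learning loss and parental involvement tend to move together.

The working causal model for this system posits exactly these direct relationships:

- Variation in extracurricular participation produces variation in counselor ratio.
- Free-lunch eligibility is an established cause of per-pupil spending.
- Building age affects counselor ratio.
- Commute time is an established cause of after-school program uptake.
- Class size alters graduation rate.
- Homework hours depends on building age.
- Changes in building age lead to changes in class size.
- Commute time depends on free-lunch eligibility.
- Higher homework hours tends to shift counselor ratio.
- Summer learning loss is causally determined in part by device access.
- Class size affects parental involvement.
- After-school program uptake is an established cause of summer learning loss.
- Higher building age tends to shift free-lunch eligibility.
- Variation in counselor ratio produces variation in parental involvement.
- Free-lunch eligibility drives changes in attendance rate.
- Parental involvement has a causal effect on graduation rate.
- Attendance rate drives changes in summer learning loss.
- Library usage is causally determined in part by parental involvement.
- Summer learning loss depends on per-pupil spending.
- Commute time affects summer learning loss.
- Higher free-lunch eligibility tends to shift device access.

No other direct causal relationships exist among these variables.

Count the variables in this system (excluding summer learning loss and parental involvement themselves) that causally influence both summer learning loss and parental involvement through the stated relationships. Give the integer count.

1

The common causes are: building age (to summer learning loss via building age → free-lunch eligibility → device access → summer learning loss; to parental involvement via building age → counselor ratio → parental involvement).
Every other variable lacks a causal path to at least one of summer learning loss and parental involvement.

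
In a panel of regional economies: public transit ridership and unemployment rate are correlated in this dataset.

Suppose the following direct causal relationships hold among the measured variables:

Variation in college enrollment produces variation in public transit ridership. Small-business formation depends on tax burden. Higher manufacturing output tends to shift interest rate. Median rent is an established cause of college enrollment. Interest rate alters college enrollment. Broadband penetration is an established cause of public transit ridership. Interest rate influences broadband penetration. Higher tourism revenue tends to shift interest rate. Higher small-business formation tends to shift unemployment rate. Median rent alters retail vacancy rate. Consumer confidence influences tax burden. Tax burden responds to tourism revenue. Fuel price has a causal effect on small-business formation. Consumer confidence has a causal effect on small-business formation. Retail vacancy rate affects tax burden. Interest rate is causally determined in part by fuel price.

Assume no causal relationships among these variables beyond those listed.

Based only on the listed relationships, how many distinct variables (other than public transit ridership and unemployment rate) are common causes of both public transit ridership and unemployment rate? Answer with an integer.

The common causes are: fuel price (to public transit ridership via fuel price → interest rate → broadband penetration → public transit ridership; to unemployment rate via fuel price → small-business formation → unemployment rate); median rent (to public transit ridership via median rent → college enrollment → public transit ridership; to unemployment rate via median rent → retail vacancy rate → tax burden → small-business formation → unemployment rate); tourism revenue (to public transit ridership via tourism revenue → interest rate → broadband penetration → public transit ridership; to unemployment rate via tourism revenue → tax burden → small-business formation → unemployment rate).
Every other variable lacks a causal path to at least one of public transit ridership and unemployment rate.

3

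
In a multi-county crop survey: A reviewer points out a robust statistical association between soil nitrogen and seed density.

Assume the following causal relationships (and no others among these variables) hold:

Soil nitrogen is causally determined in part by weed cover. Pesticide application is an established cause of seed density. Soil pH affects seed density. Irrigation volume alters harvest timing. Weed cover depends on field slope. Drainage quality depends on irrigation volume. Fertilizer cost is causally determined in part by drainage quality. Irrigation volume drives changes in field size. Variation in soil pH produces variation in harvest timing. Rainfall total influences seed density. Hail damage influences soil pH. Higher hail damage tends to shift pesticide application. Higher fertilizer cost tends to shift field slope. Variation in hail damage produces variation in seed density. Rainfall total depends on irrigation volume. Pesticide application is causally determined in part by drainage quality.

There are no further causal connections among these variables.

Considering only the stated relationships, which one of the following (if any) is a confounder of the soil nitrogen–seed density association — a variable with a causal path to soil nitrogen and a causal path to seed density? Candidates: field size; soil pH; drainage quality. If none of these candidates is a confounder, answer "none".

Drainage quality causes soil nitrogen (drainage quality → fertilizer cost → field slope → weed cover → soil nitrogen) and also causes seed density (drainage quality → pesticide application → seed density); it is a common cause of both.
Each of the other candidates lacks a causal path to at least one of soil nitrogen and seed density, so they do not confound the relationship.

drainage quality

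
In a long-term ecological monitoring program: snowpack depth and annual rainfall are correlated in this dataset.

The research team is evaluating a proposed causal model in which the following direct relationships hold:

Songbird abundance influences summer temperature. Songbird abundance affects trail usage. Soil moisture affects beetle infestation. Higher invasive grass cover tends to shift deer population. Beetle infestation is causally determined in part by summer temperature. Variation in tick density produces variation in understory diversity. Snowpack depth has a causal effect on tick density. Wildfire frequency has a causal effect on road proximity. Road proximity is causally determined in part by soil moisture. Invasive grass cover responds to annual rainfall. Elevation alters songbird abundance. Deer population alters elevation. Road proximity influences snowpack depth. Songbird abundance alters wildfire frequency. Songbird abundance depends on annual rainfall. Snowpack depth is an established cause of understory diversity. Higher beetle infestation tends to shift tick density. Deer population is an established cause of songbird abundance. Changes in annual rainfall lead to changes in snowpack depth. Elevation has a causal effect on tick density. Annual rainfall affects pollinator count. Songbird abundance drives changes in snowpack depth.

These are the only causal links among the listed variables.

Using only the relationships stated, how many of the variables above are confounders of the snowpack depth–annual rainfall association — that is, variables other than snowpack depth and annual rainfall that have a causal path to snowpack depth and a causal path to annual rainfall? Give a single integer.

No listed variable has a causal path to both snowpack depth and annual rainfall, so there are no common causes.

0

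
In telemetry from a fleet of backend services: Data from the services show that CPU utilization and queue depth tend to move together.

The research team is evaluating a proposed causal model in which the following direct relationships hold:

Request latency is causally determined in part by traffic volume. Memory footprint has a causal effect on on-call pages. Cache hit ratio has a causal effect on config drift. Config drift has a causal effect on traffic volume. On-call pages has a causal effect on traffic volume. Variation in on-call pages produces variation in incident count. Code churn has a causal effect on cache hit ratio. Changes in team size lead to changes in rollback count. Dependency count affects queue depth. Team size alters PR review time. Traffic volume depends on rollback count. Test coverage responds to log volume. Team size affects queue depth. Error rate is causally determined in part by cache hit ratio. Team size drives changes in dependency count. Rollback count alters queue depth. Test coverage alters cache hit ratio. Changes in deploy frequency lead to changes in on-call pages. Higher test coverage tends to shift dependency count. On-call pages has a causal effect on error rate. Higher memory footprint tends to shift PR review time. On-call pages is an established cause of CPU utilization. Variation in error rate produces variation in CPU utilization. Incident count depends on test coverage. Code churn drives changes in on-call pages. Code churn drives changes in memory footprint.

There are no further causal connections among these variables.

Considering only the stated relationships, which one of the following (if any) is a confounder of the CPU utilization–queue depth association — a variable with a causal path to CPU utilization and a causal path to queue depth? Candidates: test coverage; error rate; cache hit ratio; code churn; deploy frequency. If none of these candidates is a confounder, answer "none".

test coverage

Test coverage causes CPU utilization (test coverage → cache hit ratio → error rate → CPU utilization) and also causes queue depth (test coverage → dependency count → queue depth); it is a common cause of both.
Each of the other candidates lacks a causal path to at least one of CPU utilization and queue depth, so they do not confound the relationship.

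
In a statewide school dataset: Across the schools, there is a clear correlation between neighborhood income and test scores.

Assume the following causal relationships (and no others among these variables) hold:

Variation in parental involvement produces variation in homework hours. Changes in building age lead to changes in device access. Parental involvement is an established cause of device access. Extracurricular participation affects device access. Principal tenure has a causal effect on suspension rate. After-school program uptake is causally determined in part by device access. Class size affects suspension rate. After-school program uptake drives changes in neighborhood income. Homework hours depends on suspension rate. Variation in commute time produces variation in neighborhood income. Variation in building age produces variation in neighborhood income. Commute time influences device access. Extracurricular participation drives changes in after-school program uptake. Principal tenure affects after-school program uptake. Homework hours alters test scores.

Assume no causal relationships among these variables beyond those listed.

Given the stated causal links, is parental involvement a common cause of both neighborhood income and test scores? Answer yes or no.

Parental involvement has a causal path to neighborhood income (parental involvement → device access → after-school program uptake → neighborhood income) and to test scores (parental involvement → homework hours → test scores), so it is a common cause of both — a confounder.

yes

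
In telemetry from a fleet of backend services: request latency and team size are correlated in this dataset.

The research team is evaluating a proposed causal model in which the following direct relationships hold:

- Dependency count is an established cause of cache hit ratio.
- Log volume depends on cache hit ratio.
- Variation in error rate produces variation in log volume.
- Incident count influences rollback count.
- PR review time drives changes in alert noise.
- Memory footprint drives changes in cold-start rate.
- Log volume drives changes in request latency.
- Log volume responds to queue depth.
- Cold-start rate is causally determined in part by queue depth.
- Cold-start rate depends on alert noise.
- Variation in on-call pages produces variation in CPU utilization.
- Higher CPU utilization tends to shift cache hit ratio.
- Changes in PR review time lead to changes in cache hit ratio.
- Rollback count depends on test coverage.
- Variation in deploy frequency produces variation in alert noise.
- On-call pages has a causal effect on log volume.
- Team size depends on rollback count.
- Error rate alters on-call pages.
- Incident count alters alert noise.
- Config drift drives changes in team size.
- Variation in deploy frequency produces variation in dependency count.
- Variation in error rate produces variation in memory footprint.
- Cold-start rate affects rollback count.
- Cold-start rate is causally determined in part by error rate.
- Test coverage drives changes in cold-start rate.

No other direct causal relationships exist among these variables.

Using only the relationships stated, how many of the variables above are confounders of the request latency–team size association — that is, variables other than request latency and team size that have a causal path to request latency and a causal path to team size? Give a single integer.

4

The common causes are: PR review time (to request latency via PR review time → cache hit ratio → log volume → request latency; to team size via PR review time → alert noise → cold-start rate → rollback count → team size); deploy frequency (to request latency via deploy frequency → dependency count → cache hit ratio → log volume → request latency; to team size via deploy frequency → alert noise → cold-start rate → rollback count → team size); error rate (to request latency via error rate → log volume → request latency; to team size via error rate → cold-start rate → rollback count → team size); queue depth (to request latency via queue depth → log volume → request latency; to team size via queue depth → cold-start rate → rollback count → team size).
Every other variable lacks a causal path to at least one of request latency and team size.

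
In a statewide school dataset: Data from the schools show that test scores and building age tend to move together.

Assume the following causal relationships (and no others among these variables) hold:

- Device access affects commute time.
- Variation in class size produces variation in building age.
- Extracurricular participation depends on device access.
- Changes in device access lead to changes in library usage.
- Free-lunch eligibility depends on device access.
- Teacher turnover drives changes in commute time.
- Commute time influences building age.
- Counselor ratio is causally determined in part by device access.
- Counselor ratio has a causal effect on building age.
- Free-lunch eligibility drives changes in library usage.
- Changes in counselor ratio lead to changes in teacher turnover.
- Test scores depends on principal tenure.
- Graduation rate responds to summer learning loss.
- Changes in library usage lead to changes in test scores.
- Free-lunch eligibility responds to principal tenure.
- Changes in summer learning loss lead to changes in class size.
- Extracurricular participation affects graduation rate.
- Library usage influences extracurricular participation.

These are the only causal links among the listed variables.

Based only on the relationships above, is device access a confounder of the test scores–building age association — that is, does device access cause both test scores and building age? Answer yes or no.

yes

Device access has a causal path to test scores (device access → library usage → test scores) and to building age (device access → commute time → building age), so it is a common cause of both — a confounder.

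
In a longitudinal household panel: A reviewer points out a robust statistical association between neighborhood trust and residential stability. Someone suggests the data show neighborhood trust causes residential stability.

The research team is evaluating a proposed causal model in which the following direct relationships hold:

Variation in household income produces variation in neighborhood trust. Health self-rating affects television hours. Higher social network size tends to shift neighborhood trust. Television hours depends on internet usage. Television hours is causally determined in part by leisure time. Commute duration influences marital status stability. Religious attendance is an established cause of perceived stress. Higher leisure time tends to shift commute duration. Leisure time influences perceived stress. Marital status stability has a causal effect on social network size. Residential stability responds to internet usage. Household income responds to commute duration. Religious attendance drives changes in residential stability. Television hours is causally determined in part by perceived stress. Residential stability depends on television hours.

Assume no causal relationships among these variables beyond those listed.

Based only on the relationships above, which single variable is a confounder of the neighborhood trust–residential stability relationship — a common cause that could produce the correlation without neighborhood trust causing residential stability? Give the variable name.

Leisure time has a causal path to neighborhood trust (leisure time → commute duration → household income → neighborhood trust) and a separate causal path to residential stability (leisure time → television hours → residential stability), so it is a common cause of both.
No stated relationship gives neighborhood trust a causal route to residential stability, so the correlation is explained by the shared upstream cause rather than a direct effect.

leisure time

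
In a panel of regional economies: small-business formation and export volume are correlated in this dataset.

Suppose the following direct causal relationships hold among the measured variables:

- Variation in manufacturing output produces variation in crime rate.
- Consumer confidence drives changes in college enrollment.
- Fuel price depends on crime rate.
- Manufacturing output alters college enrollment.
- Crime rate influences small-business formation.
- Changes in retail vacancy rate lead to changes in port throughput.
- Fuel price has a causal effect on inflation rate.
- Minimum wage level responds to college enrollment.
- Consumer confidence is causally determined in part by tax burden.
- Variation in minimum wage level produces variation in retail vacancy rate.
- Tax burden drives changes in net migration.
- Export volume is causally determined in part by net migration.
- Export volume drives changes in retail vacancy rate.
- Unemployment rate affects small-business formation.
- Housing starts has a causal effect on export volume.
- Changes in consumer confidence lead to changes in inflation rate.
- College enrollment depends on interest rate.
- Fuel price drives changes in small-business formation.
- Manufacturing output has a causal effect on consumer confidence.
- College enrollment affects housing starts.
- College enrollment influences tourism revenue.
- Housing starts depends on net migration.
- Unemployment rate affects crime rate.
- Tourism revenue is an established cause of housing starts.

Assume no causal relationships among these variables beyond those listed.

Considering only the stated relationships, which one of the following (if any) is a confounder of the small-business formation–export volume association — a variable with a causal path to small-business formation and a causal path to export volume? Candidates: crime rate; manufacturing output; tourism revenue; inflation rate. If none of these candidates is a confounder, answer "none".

Manufacturing output causes small-business formation (manufacturing output → crime rate → small-business formation) and also causes export volume (manufacturing output → college enrollment → housing starts → export volume); it is a common cause of both.
Each of the other candidates lacks a causal path to at least one of small-business formation and export volume, so they do not confound the relationship.

manufacturing output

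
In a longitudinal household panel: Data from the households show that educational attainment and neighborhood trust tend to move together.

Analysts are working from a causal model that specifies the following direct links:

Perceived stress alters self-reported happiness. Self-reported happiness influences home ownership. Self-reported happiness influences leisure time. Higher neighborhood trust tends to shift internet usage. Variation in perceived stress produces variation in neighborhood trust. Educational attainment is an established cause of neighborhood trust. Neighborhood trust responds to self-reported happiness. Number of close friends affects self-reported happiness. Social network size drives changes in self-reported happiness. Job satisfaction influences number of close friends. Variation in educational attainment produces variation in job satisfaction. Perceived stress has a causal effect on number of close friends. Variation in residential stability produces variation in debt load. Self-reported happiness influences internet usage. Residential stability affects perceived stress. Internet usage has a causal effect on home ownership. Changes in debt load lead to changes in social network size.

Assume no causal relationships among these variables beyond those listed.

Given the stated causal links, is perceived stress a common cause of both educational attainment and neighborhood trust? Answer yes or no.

no

Perceived stress has no stated causal path to educational attainment. A confounder must cause both variables, so perceived stress does not qualify.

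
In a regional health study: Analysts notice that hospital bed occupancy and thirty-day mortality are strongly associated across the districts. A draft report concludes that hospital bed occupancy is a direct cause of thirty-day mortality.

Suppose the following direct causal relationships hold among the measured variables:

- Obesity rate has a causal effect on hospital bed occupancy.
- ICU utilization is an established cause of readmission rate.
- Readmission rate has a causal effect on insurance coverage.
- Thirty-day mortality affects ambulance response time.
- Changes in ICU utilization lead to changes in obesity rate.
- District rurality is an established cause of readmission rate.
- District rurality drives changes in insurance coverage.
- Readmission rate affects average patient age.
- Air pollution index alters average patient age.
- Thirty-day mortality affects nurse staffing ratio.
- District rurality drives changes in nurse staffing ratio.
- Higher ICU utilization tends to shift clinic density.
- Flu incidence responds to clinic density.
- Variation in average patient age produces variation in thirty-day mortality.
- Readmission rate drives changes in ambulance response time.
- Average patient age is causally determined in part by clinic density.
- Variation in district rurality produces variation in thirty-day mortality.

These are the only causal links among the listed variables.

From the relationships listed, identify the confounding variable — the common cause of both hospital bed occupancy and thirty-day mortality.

ICU utilization

ICU utilization has a causal path to hospital bed occupancy (ICU utilization → obesity rate → hospital bed occupancy) and a separate causal path to thirty-day mortality (ICU utilization → readmission rate → average patient age → thirty-day mortality), so it is a common cause of both.
No stated relationship gives hospital bed occupancy a causal route to thirty-day mortality, so the correlation is explained by the shared upstream cause rather than a direct effect.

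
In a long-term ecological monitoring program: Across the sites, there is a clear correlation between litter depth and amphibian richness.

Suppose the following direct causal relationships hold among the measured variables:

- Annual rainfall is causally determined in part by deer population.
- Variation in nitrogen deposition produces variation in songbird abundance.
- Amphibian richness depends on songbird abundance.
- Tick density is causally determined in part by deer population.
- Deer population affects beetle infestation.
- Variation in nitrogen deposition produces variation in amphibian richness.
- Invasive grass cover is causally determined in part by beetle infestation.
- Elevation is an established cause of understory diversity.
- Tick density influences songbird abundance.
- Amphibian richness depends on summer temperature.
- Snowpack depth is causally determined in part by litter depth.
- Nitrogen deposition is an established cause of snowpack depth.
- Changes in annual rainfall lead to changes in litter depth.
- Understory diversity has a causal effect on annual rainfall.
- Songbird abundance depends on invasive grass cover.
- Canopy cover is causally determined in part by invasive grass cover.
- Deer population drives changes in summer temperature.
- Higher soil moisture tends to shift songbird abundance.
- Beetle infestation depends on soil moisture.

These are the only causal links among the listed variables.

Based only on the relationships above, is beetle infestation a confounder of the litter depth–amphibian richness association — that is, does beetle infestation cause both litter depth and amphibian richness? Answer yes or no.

no

Beetle infestation has no stated causal path to litter depth. A confounder must cause both variables, so beetle infestation does not qualify.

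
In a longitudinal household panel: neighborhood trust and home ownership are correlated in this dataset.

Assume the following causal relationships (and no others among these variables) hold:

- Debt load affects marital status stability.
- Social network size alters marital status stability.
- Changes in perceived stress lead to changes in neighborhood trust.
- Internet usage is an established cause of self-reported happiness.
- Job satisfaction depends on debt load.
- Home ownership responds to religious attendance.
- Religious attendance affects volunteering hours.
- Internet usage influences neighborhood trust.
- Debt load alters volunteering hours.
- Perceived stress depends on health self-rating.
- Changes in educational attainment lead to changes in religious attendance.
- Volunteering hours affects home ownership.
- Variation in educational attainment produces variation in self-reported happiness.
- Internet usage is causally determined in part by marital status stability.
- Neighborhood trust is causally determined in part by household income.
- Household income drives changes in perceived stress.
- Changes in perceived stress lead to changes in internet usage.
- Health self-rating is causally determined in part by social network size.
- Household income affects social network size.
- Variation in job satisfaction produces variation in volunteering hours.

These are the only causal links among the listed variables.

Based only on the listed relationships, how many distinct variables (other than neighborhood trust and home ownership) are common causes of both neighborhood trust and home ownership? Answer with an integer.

1

The common causes are: debt load (to neighborhood trust via debt load → marital status stability → internet usage → neighborhood trust; to home ownership via debt load → volunteering hours → home ownership).
Every other variable lacks a causal path to at least one of neighborhood trust and home ownership.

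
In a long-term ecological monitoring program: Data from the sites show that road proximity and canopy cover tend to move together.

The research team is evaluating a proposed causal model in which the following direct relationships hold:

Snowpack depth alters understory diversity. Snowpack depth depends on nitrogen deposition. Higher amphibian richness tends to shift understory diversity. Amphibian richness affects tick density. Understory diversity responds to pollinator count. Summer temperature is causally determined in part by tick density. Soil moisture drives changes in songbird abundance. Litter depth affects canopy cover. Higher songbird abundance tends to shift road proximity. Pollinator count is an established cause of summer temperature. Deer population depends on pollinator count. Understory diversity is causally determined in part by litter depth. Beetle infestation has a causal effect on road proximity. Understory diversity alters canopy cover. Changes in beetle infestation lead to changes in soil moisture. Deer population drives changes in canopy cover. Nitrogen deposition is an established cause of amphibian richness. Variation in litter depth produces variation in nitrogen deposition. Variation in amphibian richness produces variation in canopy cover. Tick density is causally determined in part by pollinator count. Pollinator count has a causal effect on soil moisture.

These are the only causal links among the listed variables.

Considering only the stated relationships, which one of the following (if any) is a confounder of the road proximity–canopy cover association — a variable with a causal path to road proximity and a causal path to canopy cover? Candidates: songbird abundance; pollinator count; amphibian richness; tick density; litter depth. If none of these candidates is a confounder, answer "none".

pollinator count

Pollinator count causes road proximity (pollinator count → soil moisture → songbird abundance → road proximity) and also causes canopy cover (pollinator count → deer population → canopy cover); it is a common cause of both.
Each of the other candidates lacks a causal path to at least one of road proximity and canopy cover, so they do not confound the relationship.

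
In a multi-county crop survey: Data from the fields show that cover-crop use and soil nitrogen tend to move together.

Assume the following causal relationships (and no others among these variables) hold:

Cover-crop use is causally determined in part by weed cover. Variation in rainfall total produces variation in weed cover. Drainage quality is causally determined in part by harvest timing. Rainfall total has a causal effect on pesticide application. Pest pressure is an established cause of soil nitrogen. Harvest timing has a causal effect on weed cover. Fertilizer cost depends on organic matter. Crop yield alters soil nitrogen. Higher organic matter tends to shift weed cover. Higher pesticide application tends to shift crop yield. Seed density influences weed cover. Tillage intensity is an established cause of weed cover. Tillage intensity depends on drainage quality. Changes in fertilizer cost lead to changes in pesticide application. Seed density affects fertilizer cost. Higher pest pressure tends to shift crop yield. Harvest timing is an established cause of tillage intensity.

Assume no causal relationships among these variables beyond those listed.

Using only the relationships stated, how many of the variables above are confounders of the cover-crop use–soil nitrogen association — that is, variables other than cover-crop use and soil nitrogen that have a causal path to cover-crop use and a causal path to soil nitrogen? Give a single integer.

The common causes are: organic matter (to cover-crop use via organic matter → weed cover → cover-crop use; to soil nitrogen via organic matter → fertilizer cost → pesticide application → crop yield → soil nitrogen); rainfall total (to cover-crop use via rainfall total → weed cover → cover-crop use; to soil nitrogen via rainfall total → pesticide application → crop yield → soil nitrogen); seed density (to cover-crop use via seed density → weed cover → cover-crop use; to soil nitrogen via seed density → fertilizer cost → pesticide application → crop yield → soil nitrogen).
Every other variable lacks a causal path to at least one of cover-crop use and soil nitrogen.

3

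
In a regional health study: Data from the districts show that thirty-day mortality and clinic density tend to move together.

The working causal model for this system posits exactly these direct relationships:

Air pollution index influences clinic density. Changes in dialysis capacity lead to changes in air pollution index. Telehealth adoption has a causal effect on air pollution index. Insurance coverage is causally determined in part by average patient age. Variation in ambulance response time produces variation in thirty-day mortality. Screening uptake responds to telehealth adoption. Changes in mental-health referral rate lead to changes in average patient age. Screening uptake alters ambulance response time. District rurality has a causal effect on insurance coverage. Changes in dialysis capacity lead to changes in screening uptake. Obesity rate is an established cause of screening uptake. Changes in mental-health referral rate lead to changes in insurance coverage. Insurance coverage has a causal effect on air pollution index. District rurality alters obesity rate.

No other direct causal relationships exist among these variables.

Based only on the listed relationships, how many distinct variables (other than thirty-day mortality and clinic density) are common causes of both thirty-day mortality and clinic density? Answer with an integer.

The common causes are: dialysis capacity (to thirty-day mortality via dialysis capacity → screening uptake → ambulance response time → thirty-day mortality; to clinic density via dialysis capacity → air pollution index → clinic density); district rurality (to thirty-day mortality via district rurality → obesity rate → screening uptake → ambulance response time → thirty-day mortality; to clinic density via district rurality → insurance coverage → air pollution index → clinic density); telehealth adoption (to thirty-day mortality via telehealth adoption → screening uptake → ambulance response time → thirty-day mortality; to clinic density via telehealth adoption → air pollution index → clinic density).
Every other variable lacks a causal path to at least one of thirty-day mortality and clinic density.

3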